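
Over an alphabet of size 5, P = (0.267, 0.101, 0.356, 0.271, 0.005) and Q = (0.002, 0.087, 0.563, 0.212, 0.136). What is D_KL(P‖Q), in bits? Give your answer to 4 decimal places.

1.7437 bits

D(P‖Q) = Σ p·log₂(p/q).
  0.267·log₂(0.267/0.002) = 1.88521
  0.101·log₂(0.101/0.087) = 0.02174
  0.356·log₂(0.356/0.563) = -0.23541
  0.271·log₂(0.271/0.212) = 0.09600
  0.005·log₂(0.005/0.136) = -0.02383
D(P‖Q) = 1.7437 bits.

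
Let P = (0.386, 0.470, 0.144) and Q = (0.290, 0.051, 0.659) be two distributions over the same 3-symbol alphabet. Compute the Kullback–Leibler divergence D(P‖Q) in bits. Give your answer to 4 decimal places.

1.3492 bits

D(P‖Q) = Σ p·log₂(p/q).
  0.386·log₂(0.386/0.290) = 0.15924
  0.470·log₂(0.470/0.051) = 1.50592
  0.144·log₂(0.144/0.659) = -0.31597
D(P‖Q) = 1.3492 bits.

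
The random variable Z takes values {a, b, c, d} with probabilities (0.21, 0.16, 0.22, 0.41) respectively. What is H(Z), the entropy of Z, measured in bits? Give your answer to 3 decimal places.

1.904 bits

H(Z) = −Σ p·log₂ p.
  −(0.21)·log₂(0.21) = 0.4728
  −(0.16)·log₂(0.16) = 0.4230
  −(0.22)·log₂(0.22) = 0.4806
  −(0.41)·log₂(0.41) = 0.5274
Sum: 0.4728 + 0.4230 + 0.4806 + 0.5274 = 1.904 bits.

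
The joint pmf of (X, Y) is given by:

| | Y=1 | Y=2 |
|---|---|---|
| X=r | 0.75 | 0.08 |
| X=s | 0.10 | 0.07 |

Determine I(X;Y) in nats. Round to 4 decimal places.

0.0444 nats

Marginals: p(X) = (0.8300, 0.1700), p(Y) = (0.8500, 0.1500).
I(X;Y) = Σ p(x,y)·ln[p(x,y)/(p(x)p(y))].
  (r,1): 0.75·ln(1.0631) = 0.04587
  (r,2): 0.08·ln(0.6426) = -0.03538
  (s,1): 0.10·ln(0.6920) = -0.03681
  (s,2): 0.07·ln(2.7451) = 0.07069
Sum = 0.0444 nats.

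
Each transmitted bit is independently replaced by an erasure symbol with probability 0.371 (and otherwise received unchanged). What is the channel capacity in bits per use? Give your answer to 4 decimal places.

0.6290 bits

Binary erasure channel: capacity C = 1 − ε.
C = 1 − 0.371 = 0.6290 bits per channel use.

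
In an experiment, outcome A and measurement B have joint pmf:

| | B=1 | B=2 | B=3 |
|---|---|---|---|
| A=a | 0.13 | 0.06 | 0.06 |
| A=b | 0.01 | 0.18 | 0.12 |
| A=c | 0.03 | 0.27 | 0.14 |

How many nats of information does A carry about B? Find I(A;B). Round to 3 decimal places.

Marginals: p(A) = (0.2500, 0.3100, 0.4400), p(B) = (0.1700, 0.5100, 0.3200).
I(A;B) = H(A) + H(B) − H(A,B).
H(A) = 1.0709, H(B) = 1.0093, H(A,B) = 1.9460.
I(A;B) = 1.0709 + 1.0093 − 1.9460 = 0.134 nats.

0.134 nats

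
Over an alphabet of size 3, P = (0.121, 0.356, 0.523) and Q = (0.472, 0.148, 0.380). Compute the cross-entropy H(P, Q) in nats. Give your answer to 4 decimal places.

1.2770 nats

H(P,Q) = −Σ p·ln q.
  −0.121·ln(0.472) = 0.09084
  −0.356·ln(0.148) = 0.68015
  −0.523·ln(0.380) = 0.50605
H(P,Q) = 1.2770 nats.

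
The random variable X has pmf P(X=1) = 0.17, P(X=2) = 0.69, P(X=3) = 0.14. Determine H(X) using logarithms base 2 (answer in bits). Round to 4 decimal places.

1.2011 bits

H(X) = −Σ p·log₂ p.
  −(0.17)·log₂(0.17) = 0.43459
  −(0.69)·log₂(0.69) = 0.36938
  −(0.14)·log₂(0.14) = 0.39711
Sum: 0.43459 + 0.36938 + 0.39711 = 1.2011 bits.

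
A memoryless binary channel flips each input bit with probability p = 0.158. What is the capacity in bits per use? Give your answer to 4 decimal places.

0.3705 bits

Binary symmetric channel: C = 1 − h₂(ε) where h₂ is the binary entropy function.
h₂(0.158) = −0.158·log₂0.158 − 0.842·log₂0.842 = 0.6295.
C = 1 − 0.6295 = 0.3705 bits per channel use.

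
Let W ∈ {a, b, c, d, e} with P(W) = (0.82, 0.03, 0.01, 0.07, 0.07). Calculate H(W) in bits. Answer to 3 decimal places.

0.990 bits

H(W) = −Σ p·log₂ p.
  −(0.82)·log₂(0.82) = 0.2348
  −(0.03)·log₂(0.03) = 0.1518
  −(0.01)·log₂(0.01) = 0.0664
  −(0.07)·log₂(0.07) = 0.2686
  −(0.07)·log₂(0.07) = 0.2686
Sum: 0.2348 + 0.1518 + 0.0664 + 0.2686 + 0.2686 = 0.990 bits.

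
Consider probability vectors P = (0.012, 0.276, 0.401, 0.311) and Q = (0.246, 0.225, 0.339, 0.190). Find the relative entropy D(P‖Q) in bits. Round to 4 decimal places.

D(P‖Q) = Σ p·log₂(p/q).
  0.012·log₂(0.012/0.246) = -0.05229
  0.276·log₂(0.276/0.225) = 0.08135
  0.401·log₂(0.401/0.339) = 0.09717
  0.311·log₂(0.311/0.190) = 0.22109
D(P‖Q) = 0.3473 bits.

0.3473 bits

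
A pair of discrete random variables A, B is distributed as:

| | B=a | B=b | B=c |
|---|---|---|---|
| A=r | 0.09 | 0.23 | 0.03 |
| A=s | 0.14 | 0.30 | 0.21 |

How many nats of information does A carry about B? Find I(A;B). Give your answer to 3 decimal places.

Marginals: p(A) = (0.3500, 0.6500), p(B) = (0.2300, 0.5300, 0.2400).
I(A;B) = H(A) + H(B) − H(A,B).
H(A) = 0.6474, H(B) = 1.0170, H(A,B) = 1.6241.
I(A;B) = 0.6474 + 1.0170 − 1.6241 = 0.040 nats.

0.040 nats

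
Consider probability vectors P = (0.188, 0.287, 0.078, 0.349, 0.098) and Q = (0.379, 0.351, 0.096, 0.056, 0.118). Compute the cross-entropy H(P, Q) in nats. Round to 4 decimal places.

H(P,Q) = −Σ p·ln q.
  −0.188·ln(0.379) = 0.18240
  −0.287·ln(0.351) = 0.30048
  −0.078·ln(0.096) = 0.18279
  −0.349·ln(0.056) = 1.00596
  −0.098·ln(0.118) = 0.20943
H(P,Q) = 1.8811 nats.

1.8811 nats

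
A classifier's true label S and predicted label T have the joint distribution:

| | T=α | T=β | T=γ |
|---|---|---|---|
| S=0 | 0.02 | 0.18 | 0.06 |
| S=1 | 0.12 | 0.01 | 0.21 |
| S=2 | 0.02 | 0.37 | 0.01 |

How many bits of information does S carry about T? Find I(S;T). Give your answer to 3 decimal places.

Marginals: p(S) = (0.2600, 0.3400, 0.4000), p(T) = (0.1600, 0.5600, 0.2800).
I(S;T) = Σ p(x,y)·log₂[p(x,y)/(p(x)p(y))].
  (0,α): 0.02·log₂(0.4808) = -0.0211
  (0,β): 0.18·log₂(1.2363) = 0.0551
  (0,γ): 0.06·log₂(0.8242) = -0.0167
  (1,α): 0.12·log₂(2.2059) = 0.1370
  (1,β): 0.01·log₂(0.0525) = -0.0425
  (1,γ): 0.21·log₂(2.2059) = 0.2397
  (2,α): 0.02·log₂(0.3125) = -0.0336
  (2,β): 0.37·log₂(1.6518) = 0.2679
  (2,γ): 0.01·log₂(0.0893) = -0.0349
Sum = 0.551 bits.

0.551 bits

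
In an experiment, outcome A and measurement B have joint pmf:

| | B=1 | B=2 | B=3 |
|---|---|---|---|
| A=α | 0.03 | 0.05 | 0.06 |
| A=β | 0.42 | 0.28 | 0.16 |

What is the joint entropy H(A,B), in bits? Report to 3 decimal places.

H(A,B) = −Σ p(x,y)·log₂ p(x,y) over all 6 cells.
  cell (α,1): −0.03·log₂0.03 = 0.1518
  cell (α,2): −0.05·log₂0.05 = 0.2161
  cell (α,3): −0.06·log₂0.06 = 0.2435
  cell (β,1): −0.42·log₂0.42 = 0.5256
  cell (β,2): −0.28·log₂0.28 = 0.5142
  cell (β,3): −0.16·log₂0.16 = 0.4230
Sum = 2.074 bits.

2.074 bits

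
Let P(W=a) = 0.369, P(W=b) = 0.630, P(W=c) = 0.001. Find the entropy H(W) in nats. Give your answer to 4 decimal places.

H(W) = −Σ p·ln p.
  −(0.369)·ln(0.369) = 0.36788
  −(0.630)·ln(0.630) = 0.29108
  −(0.001)·ln(0.001) = 0.00691
Sum: 0.36788 + 0.29108 + 0.00691 = 0.6659 nats.

0.6659 nats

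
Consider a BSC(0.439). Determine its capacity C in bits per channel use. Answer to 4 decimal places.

0.0108 bits

Binary symmetric channel: C = 1 − h₂(ε) where h₂ is the binary entropy function.
h₂(0.439) = −0.439·log₂0.439 − 0.561·log₂0.561 = 0.9892.
C = 1 − 0.9892 = 0.0108 bits per channel use.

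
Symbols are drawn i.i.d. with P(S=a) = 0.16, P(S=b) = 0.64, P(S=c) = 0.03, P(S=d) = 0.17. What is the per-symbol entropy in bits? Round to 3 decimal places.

1.421 bits

H(S) = −Σ p·log₂ p.
  −(0.16)·log₂(0.16) = 0.4230
  −(0.64)·log₂(0.64) = 0.4121
  −(0.03)·log₂(0.03) = 0.1518
  −(0.17)·log₂(0.17) = 0.4346
Sum: 0.4230 + 0.4121 + 0.1518 + 0.4346 = 1.421 bits.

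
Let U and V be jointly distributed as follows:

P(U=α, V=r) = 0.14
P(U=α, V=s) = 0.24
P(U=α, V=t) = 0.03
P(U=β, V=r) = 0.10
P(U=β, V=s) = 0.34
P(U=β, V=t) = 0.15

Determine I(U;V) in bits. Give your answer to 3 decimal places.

0.057 bits

Marginals: p(U) = (0.4100, 0.5900), p(V) = (0.2400, 0.5800, 0.1800).
I(U;V) = H(U) + H(V) − H(U,V).
H(U) = 0.9765, H(V) = 1.3952, H(U,V) = 2.3149.
I(U;V) = 0.9765 + 1.3952 − 2.3149 = 0.057 bits.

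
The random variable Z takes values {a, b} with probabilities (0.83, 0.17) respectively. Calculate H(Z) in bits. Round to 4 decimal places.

0.6577 bits

H(Z) = −Σ p·log₂ p.
  −(0.83)·log₂(0.83) = 0.22312
  −(0.17)·log₂(0.17) = 0.43459
Sum: 0.22312 + 0.43459 = 0.6577 bits.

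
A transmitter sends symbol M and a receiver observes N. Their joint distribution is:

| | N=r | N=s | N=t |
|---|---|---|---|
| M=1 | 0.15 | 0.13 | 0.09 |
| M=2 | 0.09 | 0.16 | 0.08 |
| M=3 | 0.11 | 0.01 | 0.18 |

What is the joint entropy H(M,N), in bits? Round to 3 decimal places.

H(M,N) = −Σ p(x,y)·log₂ p(x,y) over all 9 cells.
  cell (1,r): −0.15·log₂0.15 = 0.4105
  cell (1,s): −0.13·log₂0.13 = 0.3826
  cell (1,t): −0.09·log₂0.09 = 0.3127
  cell (2,r): −0.09·log₂0.09 = 0.3127
  cell (2,s): −0.16·log₂0.16 = 0.4230
  cell (2,t): −0.08·log₂0.08 = 0.2915
  cell (3,r): −0.11·log₂0.11 = 0.3503
  cell (3,s): −0.01·log₂0.01 = 0.0664
  cell (3,t): −0.18·log₂0.18 = 0.4453
Sum = 2.995 bits.

2.995 bits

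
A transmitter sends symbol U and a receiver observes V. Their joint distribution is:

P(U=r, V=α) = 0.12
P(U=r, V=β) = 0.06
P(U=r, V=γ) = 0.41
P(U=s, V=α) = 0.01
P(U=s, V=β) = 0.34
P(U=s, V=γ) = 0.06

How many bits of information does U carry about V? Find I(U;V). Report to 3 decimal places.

Marginals: p(U) = (0.5900, 0.4100), p(V) = (0.1300, 0.4000, 0.4700).
I(U;V) = H(U) + H(V) − H(U,V).
H(U) = 0.9765, H(V) = 1.4234, H(U,V) = 1.9771.
I(U;V) = 0.9765 + 1.4234 − 1.9771 = 0.423 bits.

0.423 bits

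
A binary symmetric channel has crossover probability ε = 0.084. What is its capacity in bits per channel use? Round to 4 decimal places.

Binary symmetric channel: C = 1 − h₂(ε) where h₂ is the binary entropy function.
h₂(0.084) = −0.084·log₂0.084 − 0.916·log₂0.916 = 0.4161.
C = 1 − 0.4161 = 0.5839 bits per channel use.

0.5839 bits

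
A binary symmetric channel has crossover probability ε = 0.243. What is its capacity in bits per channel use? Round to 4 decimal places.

Binary symmetric channel: C = 1 − h₂(ε) where h₂ is the binary entropy function.
h₂(0.243) = −0.243·log₂0.243 − 0.757·log₂0.757 = 0.8000.
C = 1 − 0.8000 = 0.2000 bits per channel use.

0.2000 bits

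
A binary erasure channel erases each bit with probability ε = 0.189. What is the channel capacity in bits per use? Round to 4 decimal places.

Binary erasure channel: capacity C = 1 − ε.
C = 1 − 0.189 = 0.8110 bits per channel use.

0.8110 bits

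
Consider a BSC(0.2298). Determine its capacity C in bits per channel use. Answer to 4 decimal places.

Binary symmetric channel: C = 1 − h₂(ε) where h₂ is the binary entropy function.
h₂(0.2298) = −0.2298·log₂0.2298 − 0.7702·log₂0.7702 = 0.7777.
C = 1 − 0.7777 = 0.2223 bits per channel use.

0.2223 bits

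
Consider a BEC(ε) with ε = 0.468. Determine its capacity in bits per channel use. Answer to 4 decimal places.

Binary erasure channel: capacity C = 1 − ε.
C = 1 − 0.468 = 0.5320 bits per channel use.

0.5320 bits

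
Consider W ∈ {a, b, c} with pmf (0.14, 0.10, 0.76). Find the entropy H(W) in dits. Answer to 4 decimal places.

H(W) = −Σ p·log₁₀ p.
  −(0.14)·log₁₀(0.14) = 0.11954
  −(0.10)·log₁₀(0.10) = 0.10000
  −(0.76)·log₁₀(0.76) = 0.09058
Sum: 0.11954 + 0.10000 + 0.09058 = 0.3101 dits.

0.3101 dits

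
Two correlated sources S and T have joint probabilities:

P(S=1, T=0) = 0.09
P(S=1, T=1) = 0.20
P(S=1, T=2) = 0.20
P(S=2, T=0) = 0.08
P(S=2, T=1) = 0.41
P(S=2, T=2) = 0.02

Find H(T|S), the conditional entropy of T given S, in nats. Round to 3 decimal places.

0.813 nats

Chain rule: H(T|S) = H(S,T) − H(S).
Marginals: p(S) = (0.4900, 0.5100), p(T) = (0.1700, 0.6100, 0.2200).
H(S,T) = 1.5063 nats; H(S) = 0.6929 nats.
H(T|S) = 1.5063 − 0.6929 = 0.813 nats.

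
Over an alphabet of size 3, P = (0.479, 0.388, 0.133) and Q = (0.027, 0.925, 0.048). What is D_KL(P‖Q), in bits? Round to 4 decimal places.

D(P‖Q) = Σ p·log₂(p/q).
  0.479·log₂(0.479/0.027) = 1.98737
  0.388·log₂(0.388/0.925) = -0.48632
  0.133·log₂(0.133/0.048) = 0.19555
D(P‖Q) = 1.6966 bits.

1.6966 bits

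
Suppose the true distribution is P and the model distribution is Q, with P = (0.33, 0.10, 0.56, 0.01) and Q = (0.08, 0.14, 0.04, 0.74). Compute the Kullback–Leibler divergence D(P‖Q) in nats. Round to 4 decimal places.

D(P‖Q) = Σ p·ln(p/q).
  0.33·ln(0.33/0.08) = 0.46763
  0.10·ln(0.10/0.14) = -0.03365
  0.56·ln(0.56/0.04) = 1.47787
  0.01·ln(0.01/0.74) = -0.04304
D(P‖Q) = 1.8688 nats.

1.8688 nats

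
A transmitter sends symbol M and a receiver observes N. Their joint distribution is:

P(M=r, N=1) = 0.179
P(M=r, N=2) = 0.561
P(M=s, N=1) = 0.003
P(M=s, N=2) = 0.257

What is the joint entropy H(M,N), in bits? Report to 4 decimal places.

1.4410 bits

H(M,N) = −Σ p(x,y)·log₂ p(x,y) over all 4 cells.
  cell (r,1): −0.179·log₂0.179 = 0.44427
  cell (r,2): −0.561·log₂0.561 = 0.46783
  cell (s,1): −0.003·log₂0.003 = 0.02514
  cell (s,2): −0.257·log₂0.257 = 0.50376
Sum = 1.4410 bits.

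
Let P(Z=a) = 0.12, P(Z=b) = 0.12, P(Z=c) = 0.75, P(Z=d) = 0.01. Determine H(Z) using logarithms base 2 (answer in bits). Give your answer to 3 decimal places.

1.112 bits

H(Z) = −Σ p·log₂ p.
  −(0.12)·log₂(0.12) = 0.3671
  −(0.12)·log₂(0.12) = 0.3671
  −(0.75)·log₂(0.75) = 0.3113
  −(0.01)·log₂(0.01) = 0.0664
Sum: 0.3671 + 0.3671 + 0.3113 + 0.0664 = 1.112 bits.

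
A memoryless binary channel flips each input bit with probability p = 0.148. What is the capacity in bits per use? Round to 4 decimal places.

Binary symmetric channel: C = 1 − h₂(ε) where h₂ is the binary entropy function.
h₂(0.148) = −0.148·log₂0.148 − 0.852·log₂0.852 = 0.6048.
C = 1 − 0.6048 = 0.3952 bits per channel use.

0.3952 bits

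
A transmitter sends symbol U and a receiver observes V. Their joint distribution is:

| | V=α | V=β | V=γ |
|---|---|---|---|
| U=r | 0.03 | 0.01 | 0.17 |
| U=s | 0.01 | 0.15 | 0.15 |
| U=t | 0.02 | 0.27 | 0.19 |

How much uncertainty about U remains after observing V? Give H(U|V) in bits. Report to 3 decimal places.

1.356 bits

Marginals: p(U) = (0.2100, 0.3100, 0.4800), p(V) = (0.0600, 0.4300, 0.5100).
H(U|V) = Σ p(V) · H(U|V=·).
  V=α: p=0.0600, H(U|V=α) = 1.4591
  V=β: p=0.4300, H(U|V=β) = 1.0778
  V=γ: p=0.5100, H(U|V=γ) = 1.5783
Weighted sum = 1.356 bits.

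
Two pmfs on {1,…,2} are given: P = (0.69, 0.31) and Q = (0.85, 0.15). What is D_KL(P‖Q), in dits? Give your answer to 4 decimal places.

D(P‖Q) = Σ p·log₁₀(p/q).
  0.69·log₁₀(0.69/0.85) = -0.06249
  0.31·log₁₀(0.31/0.15) = 0.09773
D(P‖Q) = 0.0352 dits.

0.0352 dits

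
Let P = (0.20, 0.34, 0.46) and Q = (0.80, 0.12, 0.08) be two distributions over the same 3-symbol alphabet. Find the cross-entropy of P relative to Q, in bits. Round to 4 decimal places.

2.7806 bits

H(P,Q) = −Σ p·log₂ q.
  −0.20·log₂(0.80) = 0.06439
  −0.34·log₂(0.12) = 1.04002
  −0.46·log₂(0.08) = 1.67617
H(P,Q) = 2.7806 bits.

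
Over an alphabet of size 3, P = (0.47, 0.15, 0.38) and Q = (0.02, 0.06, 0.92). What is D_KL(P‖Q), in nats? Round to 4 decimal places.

1.2852 nats

D(P‖Q) = Σ p·ln(p/q).
  0.47·ln(0.47/0.02) = 1.48379
  0.15·ln(0.15/0.06) = 0.13744
  0.38·ln(0.38/0.92) = -0.33600
D(P‖Q) = 1.2852 nats.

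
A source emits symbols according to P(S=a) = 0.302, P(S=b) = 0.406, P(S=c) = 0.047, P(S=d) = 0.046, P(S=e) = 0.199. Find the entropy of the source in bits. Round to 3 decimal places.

1.925 bits

H(S) = −Σ p·log₂ p.
  −(0.302)·log₂(0.302) = 0.5217
  −(0.406)·log₂(0.406) = 0.5280
  −(0.047)·log₂(0.047) = 0.2073
  −(0.046)·log₂(0.046) = 0.2043
  −(0.199)·log₂(0.199) = 0.4635
Sum: 0.5217 + 0.5280 + 0.2073 + 0.2043 + 0.4635 = 1.925 bits.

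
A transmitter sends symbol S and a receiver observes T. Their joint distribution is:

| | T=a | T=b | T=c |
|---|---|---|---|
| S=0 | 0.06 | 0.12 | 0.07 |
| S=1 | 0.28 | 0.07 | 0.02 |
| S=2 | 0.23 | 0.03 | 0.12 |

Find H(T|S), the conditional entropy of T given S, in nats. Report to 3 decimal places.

0.846 nats

Marginals: p(S) = (0.2500, 0.3700, 0.3800), p(T) = (0.5700, 0.2200, 0.2100).
H(T|S) = Σ p(S) · H(T|S=·).
  S=0: p=0.2500, H(T|S=0) = 1.0512
  S=1: p=0.3700, H(T|S=1) = 0.6836
  S=2: p=0.3800, H(T|S=2) = 0.8683
Weighted sum = 0.846 nats.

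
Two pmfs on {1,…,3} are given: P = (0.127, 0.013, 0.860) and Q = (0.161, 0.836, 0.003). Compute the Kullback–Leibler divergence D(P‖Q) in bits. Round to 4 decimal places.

6.8988 bits

D(P‖Q) = Σ p·log₂(p/q).
  0.127·log₂(0.127/0.161) = -0.04346
  0.013·log₂(0.013/0.836) = -0.07809
  0.860·log₂(0.860/0.003) = 7.02038
D(P‖Q) = 6.8988 bits.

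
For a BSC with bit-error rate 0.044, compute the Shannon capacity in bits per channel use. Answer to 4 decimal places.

0.7397 bits

Binary symmetric channel: C = 1 − h₂(ε) where h₂ is the binary entropy function.
h₂(0.044) = −0.044·log₂0.044 − 0.956·log₂0.956 = 0.2603.
C = 1 − 0.2603 = 0.7397 bits per channel use.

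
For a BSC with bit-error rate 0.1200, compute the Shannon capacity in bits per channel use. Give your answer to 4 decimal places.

0.4706 bits

Binary symmetric channel: C = 1 − h₂(ε) where h₂ is the binary entropy function.
h₂(0.1200) = −0.1200·log₂0.1200 − 0.8800·log₂0.8800 = 0.5294.
C = 1 − 0.5294 = 0.4706 bits per channel use.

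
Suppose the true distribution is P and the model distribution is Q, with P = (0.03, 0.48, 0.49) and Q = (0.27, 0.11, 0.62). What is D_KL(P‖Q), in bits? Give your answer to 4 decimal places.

D(P‖Q) = Σ p·log₂(p/q).
  0.03·log₂(0.03/0.27) = -0.09510
  0.48·log₂(0.48/0.11) = 1.02025
  0.49·log₂(0.49/0.62) = -0.16635
D(P‖Q) = 0.7588 bits.

0.7588 bits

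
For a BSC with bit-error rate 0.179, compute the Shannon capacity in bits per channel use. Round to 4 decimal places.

Binary symmetric channel: C = 1 − h₂(ε) where h₂ is the binary entropy function.
h₂(0.179) = −0.179·log₂0.179 − 0.821·log₂0.821 = 0.6779.
C = 1 − 0.6779 = 0.3221 bits per channel use.

0.3221 bits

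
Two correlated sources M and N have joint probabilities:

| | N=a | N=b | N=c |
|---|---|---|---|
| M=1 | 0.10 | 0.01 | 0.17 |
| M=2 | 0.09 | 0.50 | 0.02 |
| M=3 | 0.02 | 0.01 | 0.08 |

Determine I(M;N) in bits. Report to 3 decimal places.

Marginals: p(M) = (0.2800, 0.6100, 0.1100), p(N) = (0.2100, 0.5200, 0.2700).
I(M;N) = Σ p(x,y)·log₂[p(x,y)/(p(x)p(y))].
  (1,a): 0.10·log₂(1.7007) = 0.0766
  (1,b): 0.01·log₂(0.0687) = -0.0386
  (1,c): 0.17·log₂(2.2487) = 0.1987
  (2,a): 0.09·log₂(0.7026) = -0.0458
  (2,b): 0.50·log₂(1.5763) = 0.3283
  (2,c): 0.02·log₂(0.1214) = -0.0608
  (3,a): 0.02·log₂(0.8658) = -0.0042
  (3,b): 0.01·log₂(0.1748) = -0.0252
  (3,c): 0.08·log₂(2.6936) = 0.1144
Sum = 0.543 bits.

0.543 bits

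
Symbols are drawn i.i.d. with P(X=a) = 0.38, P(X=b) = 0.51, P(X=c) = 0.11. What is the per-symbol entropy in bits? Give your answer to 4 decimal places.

1.3762 bits

H(X) = −Σ p·log₂ p.
  −(0.38)·log₂(0.38) = 0.53045
  −(0.51)·log₂(0.51) = 0.49543
  −(0.11)·log₂(0.11) = 0.35029
Sum: 0.53045 + 0.49543 + 0.35029 = 1.3762 bits.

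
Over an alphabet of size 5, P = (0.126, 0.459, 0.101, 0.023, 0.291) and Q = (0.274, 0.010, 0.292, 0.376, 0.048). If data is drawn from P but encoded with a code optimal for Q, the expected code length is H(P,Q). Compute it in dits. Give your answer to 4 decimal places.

1.4364 dits

H(P,Q) = −Σ p·log₁₀ q.
  −0.126·log₁₀(0.274) = 0.07084
  −0.459·log₁₀(0.010) = 0.91800
  −0.101·log₁₀(0.292) = 0.05400
  −0.023·log₁₀(0.376) = 0.00977
  −0.291·log₁₀(0.048) = 0.38376
H(P,Q) = 1.4364 dits.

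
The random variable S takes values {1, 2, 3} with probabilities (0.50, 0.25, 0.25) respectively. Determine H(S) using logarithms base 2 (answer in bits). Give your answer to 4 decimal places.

H(S) = −Σ p·log₂ p.
  −(0.50)·log₂(0.50) = 0.50000
  −(0.25)·log₂(0.25) = 0.50000
  −(0.25)·log₂(0.25) = 0.50000
Sum: 0.50000 + 0.50000 + 0.50000 = 1.5000 bits.

1.5000 bits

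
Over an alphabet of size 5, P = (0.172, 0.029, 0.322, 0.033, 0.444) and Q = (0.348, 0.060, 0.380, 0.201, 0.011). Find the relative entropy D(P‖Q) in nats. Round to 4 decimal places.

D(P‖Q) = Σ p·ln(p/q).
  0.172·ln(0.172/0.348) = -0.12121
  0.029·ln(0.029/0.060) = -0.02108
  0.322·ln(0.322/0.380) = -0.05333
  0.033·ln(0.033/0.201) = -0.05962
  0.444·ln(0.444/0.011) = 1.64188
D(P‖Q) = 1.3866 nats.

1.3866 nats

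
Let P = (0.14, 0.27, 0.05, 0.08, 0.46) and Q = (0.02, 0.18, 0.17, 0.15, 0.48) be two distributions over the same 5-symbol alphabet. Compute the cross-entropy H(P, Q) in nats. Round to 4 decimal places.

H(P,Q) = −Σ p·ln q.
  −0.14·ln(0.02) = 0.54768
  −0.27·ln(0.18) = 0.46300
  −0.05·ln(0.17) = 0.08860
  −0.08·ln(0.15) = 0.15177
  −0.46·ln(0.48) = 0.33763
H(P,Q) = 1.5887 nats.

1.5887 nats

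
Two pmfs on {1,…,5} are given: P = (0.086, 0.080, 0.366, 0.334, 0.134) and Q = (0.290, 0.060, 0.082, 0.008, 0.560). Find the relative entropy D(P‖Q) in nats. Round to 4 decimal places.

D(P‖Q) = Σ p·ln(p/q).
  0.086·ln(0.086/0.290) = -0.10454
  0.080·ln(0.080/0.060) = 0.02301
  0.366·ln(0.366/0.082) = 0.54750
  0.334·ln(0.334/0.008) = 1.24639
  0.134·ln(0.134/0.560) = -0.19163
D(P‖Q) = 1.5207 nats.

1.5207 nats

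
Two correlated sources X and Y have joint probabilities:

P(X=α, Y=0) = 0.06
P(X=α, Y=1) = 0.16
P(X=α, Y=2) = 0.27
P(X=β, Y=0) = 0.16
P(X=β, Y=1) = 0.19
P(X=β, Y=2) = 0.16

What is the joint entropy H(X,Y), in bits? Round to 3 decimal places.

2.478 bits

H(X,Y) = −Σ p(x,y)·log₂ p(x,y) over all 6 cells.
  cell (α,0): −0.06·log₂0.06 = 0.2435
  cell (α,1): −0.16·log₂0.16 = 0.4230
  cell (α,2): −0.27·log₂0.27 = 0.5100
  cell (β,0): −0.16·log₂0.16 = 0.4230
  cell (β,1): −0.19·log₂0.19 = 0.4552
  cell (β,2): −0.16·log₂0.16 = 0.4230
Sum = 2.478 bits.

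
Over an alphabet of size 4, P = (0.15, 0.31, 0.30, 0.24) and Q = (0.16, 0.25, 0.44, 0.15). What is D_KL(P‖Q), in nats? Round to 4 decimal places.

0.0549 nats

D(P‖Q) = Σ p·ln(p/q).
  0.15·ln(0.15/0.16) = -0.00968
  0.31·ln(0.31/0.25) = 0.06668
  0.30·ln(0.30/0.44) = -0.11490
  0.24·ln(0.24/0.15) = 0.11280
D(P‖Q) = 0.0549 nats.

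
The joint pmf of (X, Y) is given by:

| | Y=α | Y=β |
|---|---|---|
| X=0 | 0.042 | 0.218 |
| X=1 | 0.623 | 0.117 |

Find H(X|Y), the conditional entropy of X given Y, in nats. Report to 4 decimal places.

Marginals: p(X) = (0.2600, 0.7400), p(Y) = (0.6650, 0.3350).
H(X|Y) = Σ p(Y) · H(X|Y=·).
  Y=α: p=0.6650, H(X|Y=α) = 0.2356
  Y=β: p=0.3350, H(X|Y=β) = 0.6470
Weighted sum = 0.3734 nats.

0.3734 nats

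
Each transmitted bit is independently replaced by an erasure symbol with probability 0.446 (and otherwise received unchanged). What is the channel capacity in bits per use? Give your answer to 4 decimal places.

0.5540 bits

Binary erasure channel: capacity C = 1 − ε.
C = 1 − 0.446 = 0.5540 bits per channel use.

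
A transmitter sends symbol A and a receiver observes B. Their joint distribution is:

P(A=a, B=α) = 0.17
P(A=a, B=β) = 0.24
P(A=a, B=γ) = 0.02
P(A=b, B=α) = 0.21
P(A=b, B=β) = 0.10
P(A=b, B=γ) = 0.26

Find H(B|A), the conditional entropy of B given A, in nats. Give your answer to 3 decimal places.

Marginals: p(A) = (0.4300, 0.5700), p(B) = (0.3800, 0.3400, 0.2800).
H(B|A) = Σ p(A) · H(B|A=·).
  A=a: p=0.4300, H(B|A=a) = 0.8351
  A=b: p=0.5700, H(B|A=b) = 1.0313
Weighted sum = 0.947 nats.

0.947 nats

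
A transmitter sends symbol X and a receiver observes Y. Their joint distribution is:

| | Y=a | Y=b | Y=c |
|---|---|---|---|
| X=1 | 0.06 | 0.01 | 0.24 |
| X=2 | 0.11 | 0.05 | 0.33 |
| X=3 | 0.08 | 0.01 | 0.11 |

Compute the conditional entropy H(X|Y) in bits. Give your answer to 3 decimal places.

1.460 bits

Chain rule: H(X|Y) = H(X,Y) − H(Y).
Marginals: p(X) = (0.3100, 0.4900, 0.2000), p(Y) = (0.2500, 0.0700, 0.6800).
H(X,Y) = 2.6065 bits; H(Y) = 1.1469 bits.
H(X|Y) = 2.6065 − 1.1469 = 1.460 bits.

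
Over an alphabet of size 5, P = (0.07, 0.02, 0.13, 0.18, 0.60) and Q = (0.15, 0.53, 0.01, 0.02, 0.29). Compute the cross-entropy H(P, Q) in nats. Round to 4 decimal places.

H(P,Q) = −Σ p·ln q.
  −0.07·ln(0.15) = 0.13280
  −0.02·ln(0.53) = 0.01270
  −0.13·ln(0.01) = 0.59867
  −0.18·ln(0.02) = 0.70416
  −0.60·ln(0.29) = 0.74272
H(P,Q) = 2.1911 nats.

2.1911 nats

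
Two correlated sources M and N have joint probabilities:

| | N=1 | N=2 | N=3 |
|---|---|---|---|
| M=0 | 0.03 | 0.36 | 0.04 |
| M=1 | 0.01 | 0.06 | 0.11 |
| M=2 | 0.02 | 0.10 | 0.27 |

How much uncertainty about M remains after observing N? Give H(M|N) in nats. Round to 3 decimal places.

Chain rule: H(M|N) = H(M,N) − H(N).
Marginals: p(M) = (0.4300, 0.1800, 0.3900), p(N) = (0.0600, 0.5200, 0.4200).
H(M,N) = 1.7214 nats; H(N) = 0.8732 nats.
H(M|N) = 1.7214 − 0.8732 = 0.848 nats.

0.848 nats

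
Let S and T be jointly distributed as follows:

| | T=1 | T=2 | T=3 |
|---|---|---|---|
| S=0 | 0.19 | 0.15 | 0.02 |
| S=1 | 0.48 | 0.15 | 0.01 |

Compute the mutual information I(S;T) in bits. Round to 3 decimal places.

Marginals: p(S) = (0.3600, 0.6400), p(T) = (0.6700, 0.3000, 0.0300).
I(S;T) = H(S) + H(T) − H(S,T).
H(S) = 0.9427, H(T) = 1.0600, H(S,T) = 1.9639.
I(S;T) = 0.9427 + 1.0600 − 1.9639 = 0.039 bits.

0.039 bits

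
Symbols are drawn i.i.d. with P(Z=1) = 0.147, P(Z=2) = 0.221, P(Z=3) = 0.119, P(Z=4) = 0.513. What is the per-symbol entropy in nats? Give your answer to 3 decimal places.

1.211 nats

H(Z) = −Σ p·ln p.
  −(0.147)·ln(0.147) = 0.2818
  −(0.221)·ln(0.221) = 0.3336
  −(0.119)·ln(0.119) = 0.2533
  −(0.513)·ln(0.513) = 0.3424
Sum: 0.2818 + 0.3336 + 0.2533 + 0.3424 = 1.211 nats.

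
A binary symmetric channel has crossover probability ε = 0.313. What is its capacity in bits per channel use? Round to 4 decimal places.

Binary symmetric channel: C = 1 − h₂(ε) where h₂ is the binary entropy function.
h₂(0.313) = −0.313·log₂0.313 − 0.687·log₂0.687 = 0.8966.
C = 1 − 0.8966 = 0.1034 bits per channel use.

0.1034 bits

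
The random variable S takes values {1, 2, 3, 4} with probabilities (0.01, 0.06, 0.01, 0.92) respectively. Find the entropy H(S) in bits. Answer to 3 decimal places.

0.487 bits

H(S) = −Σ p·log₂ p.
  −(0.01)·log₂(0.01) = 0.0664
  −(0.06)·log₂(0.06) = 0.2435
  −(0.01)·log₂(0.01) = 0.0664
  −(0.92)·log₂(0.92) = 0.1107
Sum: 0.0664 + 0.2435 + 0.0664 + 0.1107 = 0.487 bits.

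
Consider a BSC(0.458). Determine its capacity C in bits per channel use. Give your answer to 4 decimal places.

Binary symmetric channel: C = 1 − h₂(ε) where h₂ is the binary entropy function.
h₂(0.458) = −0.458·log₂0.458 − 0.542·log₂0.542 = 0.9949.
C = 1 − 0.9949 = 0.0051 bits per channel use.

0.0051 bits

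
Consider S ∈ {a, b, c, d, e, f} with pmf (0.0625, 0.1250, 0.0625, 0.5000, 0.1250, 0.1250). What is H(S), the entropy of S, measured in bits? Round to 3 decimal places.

H(S) = −Σ p·log₂ p.
  −(0.0625)·log₂(0.0625) = 0.2500
  −(0.1250)·log₂(0.1250) = 0.3750
  −(0.0625)·log₂(0.0625) = 0.2500
  −(0.5000)·log₂(0.5000) = 0.5000
  −(0.1250)·log₂(0.1250) = 0.3750
  −(0.1250)·log₂(0.1250) = 0.3750
Sum: 0.2500 + 0.3750 + 0.2500 + 0.5000 + 0.3750 + 0.3750 = 2.125 bits.

2.125 bits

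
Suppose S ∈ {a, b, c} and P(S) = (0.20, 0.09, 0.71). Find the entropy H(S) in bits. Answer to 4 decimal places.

1.1279 bits

H(S) = −Σ p·log₂ p.
  −(0.20)·log₂(0.20) = 0.46439
  −(0.09)·log₂(0.09) = 0.31265
  −(0.71)·log₂(0.71) = 0.35082
Sum: 0.46439 + 0.31265 + 0.35082 = 1.1279 bits.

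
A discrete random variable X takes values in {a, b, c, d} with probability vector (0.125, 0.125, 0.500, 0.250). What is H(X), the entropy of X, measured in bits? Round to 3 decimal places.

1.750 bits

H(X) = −Σ p·log₂ p.
  −(0.125)·log₂(0.125) = 0.3750
  −(0.125)·log₂(0.125) = 0.3750
  −(0.500)·log₂(0.500) = 0.5000
  −(0.250)·log₂(0.250) = 0.5000
Sum: 0.3750 + 0.3750 + 0.5000 + 0.5000 = 1.750 bits.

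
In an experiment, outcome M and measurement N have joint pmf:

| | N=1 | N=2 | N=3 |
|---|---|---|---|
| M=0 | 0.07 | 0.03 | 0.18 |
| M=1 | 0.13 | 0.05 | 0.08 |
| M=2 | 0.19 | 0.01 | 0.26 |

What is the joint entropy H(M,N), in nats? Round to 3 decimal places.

1.929 nats

H(M,N) = −Σ p(x,y)·ln p(x,y) over all 9 cells.
  cell (0,1): −0.07·ln0.07 = 0.1861
  cell (0,2): −0.03·ln0.03 = 0.1052
  cell (0,3): −0.18·ln0.18 = 0.3087
  cell (1,1): −0.13·ln0.13 = 0.2652
  cell (1,2): −0.05·ln0.05 = 0.1498
  cell (1,3): −0.08·ln0.08 = 0.2021
  cell (2,1): −0.19·ln0.19 = 0.3155
  cell (2,2): −0.01·ln0.01 = 0.0461
  cell (2,3): −0.26·ln0.26 = 0.3502
Sum = 1.929 nats.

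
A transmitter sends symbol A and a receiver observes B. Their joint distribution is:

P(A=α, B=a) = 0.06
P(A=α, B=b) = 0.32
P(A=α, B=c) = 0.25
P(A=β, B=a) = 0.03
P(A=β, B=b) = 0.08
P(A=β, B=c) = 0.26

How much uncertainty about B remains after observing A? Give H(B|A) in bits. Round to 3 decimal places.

1.267 bits

Chain rule: H(B|A) = H(A,B) − H(A).
Marginals: p(A) = (0.6300, 0.3700), p(B) = (0.0900, 0.4000, 0.5100).
H(A,B) = 2.2181 bits; H(A) = 0.9507 bits.
H(B|A) = 2.2181 − 0.9507 = 1.267 bits.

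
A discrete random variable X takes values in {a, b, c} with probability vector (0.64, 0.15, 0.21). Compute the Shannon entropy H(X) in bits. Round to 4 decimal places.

1.2954 bits

H(X) = −Σ p·log₂ p.
  −(0.64)·log₂(0.64) = 0.41207
  −(0.15)·log₂(0.15) = 0.41054
  −(0.21)·log₂(0.21) = 0.47282
Sum: 0.41207 + 0.41054 + 0.47282 = 1.2954 bits.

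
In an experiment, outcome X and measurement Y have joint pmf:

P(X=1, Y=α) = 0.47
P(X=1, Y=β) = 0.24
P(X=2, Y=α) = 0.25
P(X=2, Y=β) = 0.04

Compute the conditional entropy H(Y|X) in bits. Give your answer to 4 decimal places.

Marginals: p(X) = (0.7100, 0.2900), p(Y) = (0.7200, 0.2800).
H(Y|X) = Σ p(X) · H(Y|X=·).
  X=1: p=0.7100, H(Y|X=1) = 0.9229
  X=2: p=0.2900, H(Y|X=2) = 0.5788
Weighted sum = 0.8231 bits.

0.8231 bits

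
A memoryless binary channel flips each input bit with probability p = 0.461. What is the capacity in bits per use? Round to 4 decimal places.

0.0044 bits

Binary symmetric channel: C = 1 − h₂(ε) where h₂ is the binary entropy function.
h₂(0.461) = −0.461·log₂0.461 − 0.539·log₂0.539 = 0.9956.
C = 1 − 0.9956 = 0.0044 bits per channel use.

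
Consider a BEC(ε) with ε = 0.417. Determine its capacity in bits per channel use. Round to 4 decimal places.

0.5830 bits

Binary erasure channel: capacity C = 1 − ε.
C = 1 − 0.417 = 0.5830 bits per channel use.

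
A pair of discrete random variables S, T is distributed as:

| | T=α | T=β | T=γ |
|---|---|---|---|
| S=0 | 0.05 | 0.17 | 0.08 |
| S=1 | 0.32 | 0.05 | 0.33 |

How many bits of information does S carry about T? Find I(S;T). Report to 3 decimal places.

0.208 bits

Marginals: p(S) = (0.3000, 0.7000), p(T) = (0.3700, 0.2200, 0.4100).
I(S;T) = H(S) + H(T) − H(S,T).
H(S) = 0.8813, H(T) = 1.5387, H(S,T) = 2.2121.
I(S;T) = 0.8813 + 1.5387 − 2.2121 = 0.208 bits.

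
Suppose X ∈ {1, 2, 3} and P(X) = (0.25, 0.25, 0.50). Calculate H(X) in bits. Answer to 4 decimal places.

H(X) = −Σ p·log₂ p.
  −(0.25)·log₂(0.25) = 0.50000
  −(0.25)·log₂(0.25) = 0.50000
  −(0.50)·log₂(0.50) = 0.50000
Sum: 0.50000 + 0.50000 + 0.50000 = 1.5000 bits.

1.5000 bits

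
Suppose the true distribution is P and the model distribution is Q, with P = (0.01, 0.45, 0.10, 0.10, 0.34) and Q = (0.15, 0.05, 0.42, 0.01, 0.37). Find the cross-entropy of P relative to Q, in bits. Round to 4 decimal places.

3.2495 bits

H(P,Q) = −Σ p·log₂ q.
  −0.01·log₂(0.15) = 0.02737
  −0.45·log₂(0.05) = 1.94487
  −0.10·log₂(0.42) = 0.12515
  −0.10·log₂(0.01) = 0.66439
  −0.34·log₂(0.37) = 0.48770
H(P,Q) = 3.2495 bits.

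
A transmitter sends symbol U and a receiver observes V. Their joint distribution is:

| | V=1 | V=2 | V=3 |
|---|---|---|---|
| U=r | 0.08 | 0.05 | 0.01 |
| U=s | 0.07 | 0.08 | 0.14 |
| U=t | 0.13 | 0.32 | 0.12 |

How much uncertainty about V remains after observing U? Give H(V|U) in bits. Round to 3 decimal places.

Chain rule: H(V|U) = H(U,V) − H(U).
Marginals: p(U) = (0.1400, 0.2900, 0.5700), p(V) = (0.2800, 0.4500, 0.2700).
H(U,V) = 2.8070 bits; H(U) = 1.3773 bits.
H(V|U) = 2.8070 − 1.3773 = 1.430 bits.

1.430 bits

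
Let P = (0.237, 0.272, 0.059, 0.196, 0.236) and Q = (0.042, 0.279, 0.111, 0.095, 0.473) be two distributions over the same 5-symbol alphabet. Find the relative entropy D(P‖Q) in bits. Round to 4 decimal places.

0.4960 bits

D(P‖Q) = Σ p·log₂(p/q).
  0.237·log₂(0.237/0.042) = 0.59165
  0.272·log₂(0.272/0.279) = -0.00997
  0.059·log₂(0.059/0.111) = -0.05379
  0.196·log₂(0.196/0.095) = 0.20479
  0.236·log₂(0.236/0.473) = -0.23672
D(P‖Q) = 0.4960 bits.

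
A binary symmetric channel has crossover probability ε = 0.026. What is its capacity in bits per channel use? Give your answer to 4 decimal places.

0.8261 bits

Binary symmetric channel: C = 1 − h₂(ε) where h₂ is the binary entropy function.
h₂(0.026) = −0.026·log₂0.026 − 0.974·log₂0.974 = 0.1739.
C = 1 − 0.1739 = 0.8261 bits per channel use.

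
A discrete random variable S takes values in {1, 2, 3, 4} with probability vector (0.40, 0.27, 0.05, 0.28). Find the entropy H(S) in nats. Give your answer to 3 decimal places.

1.226 nats

H(S) = −Σ p·ln p.
  −(0.40)·ln(0.40) = 0.3665
  −(0.27)·ln(0.27) = 0.3535
  −(0.05)·ln(0.05) = 0.1498
  −(0.28)·ln(0.28) = 0.3564
Sum: 0.3665 + 0.3535 + 0.1498 + 0.3564 = 1.226 nats.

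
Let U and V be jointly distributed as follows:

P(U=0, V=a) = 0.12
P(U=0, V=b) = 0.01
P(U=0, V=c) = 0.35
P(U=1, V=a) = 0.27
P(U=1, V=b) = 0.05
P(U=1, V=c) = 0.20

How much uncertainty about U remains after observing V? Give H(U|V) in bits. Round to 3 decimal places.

0.906 bits

Marginals: p(U) = (0.4800, 0.5200), p(V) = (0.3900, 0.0600, 0.5500).
H(U|V) = Σ p(V) · H(U|V=·).
  V=a: p=0.3900, H(U|V=a) = 0.8905
  V=b: p=0.0600, H(U|V=b) = 0.6500
  V=c: p=0.5500, H(U|V=c) = 0.9457
Weighted sum = 0.906 bits.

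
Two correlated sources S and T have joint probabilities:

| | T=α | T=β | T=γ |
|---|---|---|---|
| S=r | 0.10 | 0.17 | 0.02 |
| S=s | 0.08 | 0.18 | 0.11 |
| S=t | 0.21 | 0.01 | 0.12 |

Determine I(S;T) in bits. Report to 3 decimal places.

Marginals: p(S) = (0.2900, 0.3700, 0.3400), p(T) = (0.3900, 0.3600, 0.2500).
I(S;T) = H(S) + H(T) − H(S,T).
H(S) = 1.5778, H(T) = 1.5604, H(S,T) = 2.8731.
I(S;T) = 1.5778 + 1.5604 − 2.8731 = 0.265 bits.

0.265 bits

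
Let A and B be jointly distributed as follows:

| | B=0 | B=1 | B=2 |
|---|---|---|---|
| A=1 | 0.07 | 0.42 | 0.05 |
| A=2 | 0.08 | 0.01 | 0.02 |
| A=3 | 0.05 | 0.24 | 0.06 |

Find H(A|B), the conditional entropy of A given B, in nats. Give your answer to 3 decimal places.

0.832 nats

Marginals: p(A) = (0.5400, 0.1100, 0.3500), p(B) = (0.2000, 0.6700, 0.1300).
H(A|B) = Σ p(B) · H(A|B=·).
  B=0: p=0.2000, H(A|B=0) = 1.0805
  B=1: p=0.6700, H(A|B=1) = 0.7233
  B=2: p=0.1300, H(A|B=2) = 1.0123
Weighted sum = 0.832 nats.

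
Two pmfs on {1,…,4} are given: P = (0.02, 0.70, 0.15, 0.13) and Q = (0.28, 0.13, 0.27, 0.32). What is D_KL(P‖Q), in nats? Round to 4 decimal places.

0.9204 nats

D(P‖Q) = Σ p·ln(p/q).
  0.02·ln(0.02/0.28) = -0.05278
  0.70·ln(0.70/0.13) = 1.17848
  0.15·ln(0.15/0.27) = -0.08817
  0.13·ln(0.13/0.32) = -0.11710
D(P‖Q) = 0.9204 nats.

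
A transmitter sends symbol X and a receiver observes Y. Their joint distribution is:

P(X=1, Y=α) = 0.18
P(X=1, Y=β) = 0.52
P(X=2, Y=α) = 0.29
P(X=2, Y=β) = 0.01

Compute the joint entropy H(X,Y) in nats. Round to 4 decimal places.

1.0537 nats

H(X,Y) = −Σ p(x,y)·ln p(x,y) over all 4 cells.
  cell (1,α): −0.18·ln0.18 = 0.30866
  cell (1,β): −0.52·ln0.52 = 0.34004
  cell (2,α): −0.29·ln0.29 = 0.35898
  cell (2,β): −0.01·ln0.01 = 0.04605
Sum = 1.0537 nats.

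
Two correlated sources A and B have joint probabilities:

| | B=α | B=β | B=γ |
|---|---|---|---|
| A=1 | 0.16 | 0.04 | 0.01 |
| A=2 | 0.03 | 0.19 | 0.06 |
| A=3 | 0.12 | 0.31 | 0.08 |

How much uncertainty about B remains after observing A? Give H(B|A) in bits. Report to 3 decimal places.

Marginals: p(A) = (0.2100, 0.2800, 0.5100), p(B) = (0.3100, 0.5400, 0.1500).
H(B|A) = Σ p(A) · H(B|A=·).
  A=1: p=0.2100, H(B|A=1) = 0.9637
  A=2: p=0.2800, H(B|A=2) = 1.2011
  A=3: p=0.5100, H(B|A=3) = 1.3469
Weighted sum = 1.226 bits.

1.226 bits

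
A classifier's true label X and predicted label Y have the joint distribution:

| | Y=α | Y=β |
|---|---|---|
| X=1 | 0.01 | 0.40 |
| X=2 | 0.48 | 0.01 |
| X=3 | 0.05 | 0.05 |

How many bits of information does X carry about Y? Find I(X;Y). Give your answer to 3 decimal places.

Marginals: p(X) = (0.4100, 0.4900, 0.1000), p(Y) = (0.5400, 0.4600).
I(X;Y) = Σ p(x,y)·log₂[p(x,y)/(p(x)p(y))].
  (1,α): 0.01·log₂(0.0452) = -0.0447
  (1,β): 0.40·log₂(2.1209) = 0.4339
  (2,α): 0.48·log₂(1.8141) = 0.4124
  (2,β): 0.01·log₂(0.0444) = -0.0449
  (3,α): 0.05·log₂(0.9259) = -0.0056
  (3,β): 0.05·log₂(1.0870) = 0.0060
Sum = 0.757 bits.

0.757 bits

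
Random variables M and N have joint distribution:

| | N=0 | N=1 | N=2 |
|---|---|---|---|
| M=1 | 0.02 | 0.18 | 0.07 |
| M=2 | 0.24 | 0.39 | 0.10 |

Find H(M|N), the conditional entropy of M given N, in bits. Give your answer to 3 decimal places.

0.781 bits

Marginals: p(M) = (0.2700, 0.7300), p(N) = (0.2600, 0.5700, 0.1700).
H(M|N) = Σ p(N) · H(M|N=·).
  N=0: p=0.2600, H(M|N=0) = 0.3912
  N=1: p=0.5700, H(M|N=1) = 0.8997
  N=2: p=0.1700, H(M|N=2) = 0.9774
Weighted sum = 0.781 bits.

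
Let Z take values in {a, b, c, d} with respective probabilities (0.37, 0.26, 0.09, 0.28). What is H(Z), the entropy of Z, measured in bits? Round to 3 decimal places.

1.863 bits

H(Z) = −Σ p·log₂ p.
  −(0.37)·log₂(0.37) = 0.5307
  −(0.26)·log₂(0.26) = 0.5053
  −(0.09)·log₂(0.09) = 0.3127
  −(0.28)·log₂(0.28) = 0.5142
Sum: 0.5307 + 0.5053 + 0.3127 + 0.5142 = 1.863 bits.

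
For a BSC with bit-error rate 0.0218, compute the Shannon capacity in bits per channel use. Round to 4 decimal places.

Binary symmetric channel: C = 1 − h₂(ε) where h₂ is the binary entropy function.
h₂(0.0218) = −0.0218·log₂0.0218 − 0.9782·log₂0.9782 = 0.1514.
C = 1 − 0.1514 = 0.8486 bits per channel use.

0.8486 bits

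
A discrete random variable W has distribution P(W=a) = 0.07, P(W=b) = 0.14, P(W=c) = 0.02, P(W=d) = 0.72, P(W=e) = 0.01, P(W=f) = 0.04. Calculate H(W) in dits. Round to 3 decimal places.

0.413 dits

H(W) = −Σ p·log₁₀ p.
  −(0.07)·log₁₀(0.07) = 0.0808
  −(0.14)·log₁₀(0.14) = 0.1195
  −(0.02)·log₁₀(0.02) = 0.0340
  −(0.72)·log₁₀(0.72) = 0.1027
  −(0.01)·log₁₀(0.01) = 0.0200
  −(0.04)·log₁₀(0.04) = 0.0559
Sum: 0.0808 + 0.1195 + 0.0340 + 0.1027 + 0.0200 + 0.0559 = 0.413 dits.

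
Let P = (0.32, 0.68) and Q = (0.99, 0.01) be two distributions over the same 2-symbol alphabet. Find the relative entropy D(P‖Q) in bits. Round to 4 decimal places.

3.6181 bits

D(P‖Q) = Σ p·log₂(p/q).
  0.32·log₂(0.32/0.99) = -0.52139
  0.68·log₂(0.68/0.01) = 4.13947
D(P‖Q) = 3.6181 bits.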